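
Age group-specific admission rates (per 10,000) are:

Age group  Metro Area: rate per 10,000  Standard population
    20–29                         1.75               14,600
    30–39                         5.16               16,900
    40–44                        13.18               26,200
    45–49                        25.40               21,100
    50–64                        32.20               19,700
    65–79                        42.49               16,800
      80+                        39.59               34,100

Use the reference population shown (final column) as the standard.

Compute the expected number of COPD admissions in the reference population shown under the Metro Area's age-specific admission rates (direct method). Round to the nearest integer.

Expected COPD admissions = Σ (standard pop × age-specific rate ÷ 10,000)
= 14,600×1.75/10,000 + 16,900×5.16/10,000 + 26,200×13.18/10,000 + 21,100×25.40/10,000 + 19,700×32.20/10,000 + 16,800×42.49/10,000 + 34,100×39.59/10,000
= 2.56 + 8.72 + 34.53 + 53.59 + 63.43 + 71.38 + 135.00 = 369.22.

369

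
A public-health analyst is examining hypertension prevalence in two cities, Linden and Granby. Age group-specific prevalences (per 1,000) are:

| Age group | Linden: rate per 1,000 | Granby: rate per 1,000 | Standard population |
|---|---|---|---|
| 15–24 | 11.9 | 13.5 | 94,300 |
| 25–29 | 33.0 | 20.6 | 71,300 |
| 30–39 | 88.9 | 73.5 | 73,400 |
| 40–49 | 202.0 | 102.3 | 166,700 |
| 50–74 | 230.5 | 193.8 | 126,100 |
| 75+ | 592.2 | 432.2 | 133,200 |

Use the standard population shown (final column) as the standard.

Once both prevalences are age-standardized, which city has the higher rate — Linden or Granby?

Linden

Standard total = 665,000; weights = 0.1418, 0.1072, 0.1104, 0.2507, 0.1896, 0.2003.
Linden: 0.1418×11.9 + 0.1072×33.0 + 0.1104×88.9 + 0.2507×202.0 + 0.1896×230.5 + 0.2003×592.2 = 228.0012 per 1,000.
Granby: 0.1418×13.5 + 0.1072×20.6 + 0.1104×73.5 + 0.2507×102.3 + 0.1896×193.8 + 0.2003×432.2 = 161.1990 per 1,000.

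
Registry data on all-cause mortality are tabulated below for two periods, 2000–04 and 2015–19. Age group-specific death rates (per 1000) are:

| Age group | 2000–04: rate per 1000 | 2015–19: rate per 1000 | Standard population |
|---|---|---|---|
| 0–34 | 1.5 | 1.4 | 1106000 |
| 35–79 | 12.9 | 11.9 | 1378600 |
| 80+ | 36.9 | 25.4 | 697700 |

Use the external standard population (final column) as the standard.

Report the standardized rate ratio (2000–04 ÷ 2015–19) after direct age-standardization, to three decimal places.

Standard total = 3182300; weights = 0.3475, 0.4332, 0.2192.
2000–04: 0.3475×1.5 + 0.4332×12.9 + 0.2192×36.9 = 14.1998 per 1000.
2015–19: 0.3475×1.4 + 0.4332×11.9 + 0.2192×25.4 = 11.2105 per 1000.
Ratio = 14.1998 ÷ 11.2105 = 1.26665.

1.267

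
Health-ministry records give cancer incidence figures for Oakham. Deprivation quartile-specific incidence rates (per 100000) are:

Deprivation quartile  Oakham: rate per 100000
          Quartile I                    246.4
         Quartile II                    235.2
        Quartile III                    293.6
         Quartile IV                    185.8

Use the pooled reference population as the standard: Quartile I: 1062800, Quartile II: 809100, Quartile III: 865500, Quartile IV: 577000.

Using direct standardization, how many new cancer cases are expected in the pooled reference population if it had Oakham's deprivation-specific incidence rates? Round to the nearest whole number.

8135

Expected new cancer cases = Σ (standard pop × deprivation-specific rate ÷ 100000)
= 1062800×246.4/100000 + 809100×235.2/100000 + 865500×293.6/100000 + 577000×185.8/100000
= 2618.74 + 1903.00 + 2541.11 + 1072.07 = 8134.92.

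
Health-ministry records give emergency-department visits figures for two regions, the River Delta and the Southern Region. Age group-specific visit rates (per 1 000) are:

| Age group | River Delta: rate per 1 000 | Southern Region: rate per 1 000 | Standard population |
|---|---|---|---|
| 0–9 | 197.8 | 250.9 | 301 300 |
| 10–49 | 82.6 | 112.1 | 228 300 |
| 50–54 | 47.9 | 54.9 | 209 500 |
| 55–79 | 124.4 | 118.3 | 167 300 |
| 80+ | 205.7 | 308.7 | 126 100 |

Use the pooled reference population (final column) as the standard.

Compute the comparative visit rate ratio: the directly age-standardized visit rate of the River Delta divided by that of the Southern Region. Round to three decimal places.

0.789

Standard total = 1 032 500; weights = 0.2918, 0.2211, 0.2029, 0.1620, 0.1221.
The River Delta: 0.2918×197.8 + 0.2211×82.6 + 0.2029×47.9 + 0.1620×124.4 + 0.1221×205.7 = 130.9837 per 1 000.
The Southern Region: 0.2918×250.9 + 0.2211×112.1 + 0.2029×54.9 + 0.1620×118.3 + 0.1221×308.7 = 166.0134 per 1 000.
Ratio = 130.9837 ÷ 166.0134 = 0.78899.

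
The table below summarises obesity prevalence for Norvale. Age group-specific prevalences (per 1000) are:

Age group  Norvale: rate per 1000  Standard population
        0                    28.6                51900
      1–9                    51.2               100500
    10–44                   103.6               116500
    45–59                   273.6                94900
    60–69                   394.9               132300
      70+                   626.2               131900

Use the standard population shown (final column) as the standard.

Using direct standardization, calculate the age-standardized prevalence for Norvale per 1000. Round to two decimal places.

285.84

Standard total = 628000; weights = 0.0826, 0.1600, 0.1855, 0.1511, 0.2107, 0.2100.
Standardized rate: 0.0826×28.6 + 0.1600×51.2 + 0.1855×103.6 + 0.1511×273.6 + 0.2107×394.9 + 0.2100×626.2 = 285.8360 per 1000.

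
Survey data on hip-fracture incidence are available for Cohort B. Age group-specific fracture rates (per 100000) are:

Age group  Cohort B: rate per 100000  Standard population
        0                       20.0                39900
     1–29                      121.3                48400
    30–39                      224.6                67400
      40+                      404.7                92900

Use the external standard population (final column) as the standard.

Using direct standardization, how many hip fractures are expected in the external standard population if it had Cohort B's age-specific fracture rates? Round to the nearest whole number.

Expected hip fractures = Σ (standard pop × age-specific rate ÷ 100000)
= 39900×20.0/100000 + 48400×121.3/100000 + 67400×224.6/100000 + 92900×404.7/100000
= 7.98 + 58.71 + 151.38 + 375.97 = 594.04.

594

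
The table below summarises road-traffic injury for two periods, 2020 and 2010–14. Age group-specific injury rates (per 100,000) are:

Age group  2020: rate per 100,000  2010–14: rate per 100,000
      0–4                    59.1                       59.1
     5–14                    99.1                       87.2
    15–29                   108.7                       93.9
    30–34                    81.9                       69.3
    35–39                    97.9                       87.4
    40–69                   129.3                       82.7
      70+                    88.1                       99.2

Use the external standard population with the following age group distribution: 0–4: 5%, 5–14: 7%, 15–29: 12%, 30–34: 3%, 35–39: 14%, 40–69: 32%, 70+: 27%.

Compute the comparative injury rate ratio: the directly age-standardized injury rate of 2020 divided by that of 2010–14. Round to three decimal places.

Standard weights: 0.05, 0.07, 0.12, 0.03, 0.14, 0.32, 0.27.
2020: 0.0500×59.1 + 0.0700×99.1 + 0.1200×108.7 + 0.0300×81.9 + 0.1400×97.9 + 0.3200×129.3 + 0.2700×88.1 = 104.2620 per 100,000.
2010–14: 0.0500×59.1 + 0.0700×87.2 + 0.1200×93.9 + 0.0300×69.3 + 0.1400×87.4 + 0.3200×82.7 + 0.2700×99.2 = 87.8900 per 100,000.
Ratio = 104.2620 ÷ 87.8900 = 1.18628.

1.186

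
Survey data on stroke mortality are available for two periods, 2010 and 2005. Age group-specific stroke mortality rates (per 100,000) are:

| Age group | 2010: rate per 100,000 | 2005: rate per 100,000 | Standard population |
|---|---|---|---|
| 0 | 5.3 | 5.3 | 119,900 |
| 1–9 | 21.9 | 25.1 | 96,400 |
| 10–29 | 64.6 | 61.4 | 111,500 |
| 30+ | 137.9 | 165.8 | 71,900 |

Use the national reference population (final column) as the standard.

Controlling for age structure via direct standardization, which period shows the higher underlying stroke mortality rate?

Standard total = 399,700; weights = 0.3000, 0.2412, 0.2790, 0.1799.
2010: 0.3000×5.3 + 0.2412×21.9 + 0.2790×64.6 + 0.1799×137.9 = 49.6986 per 100,000.
2005: 0.3000×5.3 + 0.2412×25.1 + 0.2790×61.4 + 0.1799×165.8 = 54.5965 per 100,000.

2005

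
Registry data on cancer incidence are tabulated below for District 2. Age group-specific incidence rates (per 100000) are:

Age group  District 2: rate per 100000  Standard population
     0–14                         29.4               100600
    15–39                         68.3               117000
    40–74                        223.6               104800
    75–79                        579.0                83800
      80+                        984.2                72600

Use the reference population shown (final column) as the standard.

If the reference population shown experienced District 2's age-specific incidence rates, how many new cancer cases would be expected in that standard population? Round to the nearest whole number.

1544

Expected new cancer cases = Σ (standard pop × age-specific rate ÷ 100000)
= 100600×29.4/100000 + 117000×68.3/100000 + 104800×223.6/100000 + 83800×579.0/100000 + 72600×984.2/100000
= 29.58 + 79.91 + 234.33 + 485.20 + 714.53 = 1543.55.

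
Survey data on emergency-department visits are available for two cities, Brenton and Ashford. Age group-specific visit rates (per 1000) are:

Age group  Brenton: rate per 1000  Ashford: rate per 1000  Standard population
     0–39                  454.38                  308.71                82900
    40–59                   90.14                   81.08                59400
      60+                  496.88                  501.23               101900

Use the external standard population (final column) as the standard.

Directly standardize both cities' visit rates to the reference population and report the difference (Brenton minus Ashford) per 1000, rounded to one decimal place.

Standard total = 244200; weights = 0.3395, 0.2432, 0.4173.
Brenton: 0.3395×454.38 + 0.2432×90.14 + 0.4173×496.88 = 383.5155 per 1000.
Ashford: 0.3395×308.71 + 0.2432×81.08 + 0.4173×501.23 = 333.6755 per 1000.
Difference = 383.5155 − 333.6755 = 49.8401.

49.8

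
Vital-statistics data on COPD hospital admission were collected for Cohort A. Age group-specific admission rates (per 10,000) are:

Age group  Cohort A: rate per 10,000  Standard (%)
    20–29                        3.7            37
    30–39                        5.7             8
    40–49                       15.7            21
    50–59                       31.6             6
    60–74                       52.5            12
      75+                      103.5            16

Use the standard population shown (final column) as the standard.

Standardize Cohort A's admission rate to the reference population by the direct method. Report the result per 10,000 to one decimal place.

Standard weights: 0.37, 0.08, 0.21, 0.06, 0.12, 0.16.
Standardized rate: 0.3700×3.7 + 0.0800×5.7 + 0.2100×15.7 + 0.0600×31.6 + 0.1200×52.5 + 0.1600×103.5 = 29.8780 per 10,000.

29.9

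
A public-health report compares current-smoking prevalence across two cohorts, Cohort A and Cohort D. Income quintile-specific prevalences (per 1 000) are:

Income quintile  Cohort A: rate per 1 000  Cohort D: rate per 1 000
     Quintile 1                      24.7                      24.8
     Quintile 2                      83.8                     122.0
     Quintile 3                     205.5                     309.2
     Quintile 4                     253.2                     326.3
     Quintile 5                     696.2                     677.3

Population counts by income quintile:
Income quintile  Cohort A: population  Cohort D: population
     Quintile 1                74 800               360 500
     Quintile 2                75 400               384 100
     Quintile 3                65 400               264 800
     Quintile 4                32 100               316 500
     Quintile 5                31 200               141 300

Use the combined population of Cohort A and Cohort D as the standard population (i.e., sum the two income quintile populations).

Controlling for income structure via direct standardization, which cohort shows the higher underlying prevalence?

Combined standard total = 1 746 100; weights = 0.2493, 0.2632, 0.1891, 0.1996, 0.0988.
Cohort A: 0.2493×24.7 + 0.2632×83.8 + 0.1891×205.5 + 0.1996×253.2 + 0.0988×696.2 = 186.4006 per 1 000.
Cohort D: 0.2493×24.8 + 0.2632×122.0 + 0.1891×309.2 + 0.1996×326.3 + 0.0988×677.3 = 228.8155 per 1 000.

Cohort D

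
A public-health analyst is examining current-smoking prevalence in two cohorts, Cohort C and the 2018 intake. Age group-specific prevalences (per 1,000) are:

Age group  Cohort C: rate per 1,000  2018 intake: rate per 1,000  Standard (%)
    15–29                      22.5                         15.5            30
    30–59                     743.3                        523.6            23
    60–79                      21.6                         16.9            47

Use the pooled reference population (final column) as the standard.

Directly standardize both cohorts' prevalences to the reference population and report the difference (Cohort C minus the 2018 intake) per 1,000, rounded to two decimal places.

54.84

Standard weights: 0.30, 0.23, 0.47.
Cohort C: 0.3000×22.5 + 0.2300×743.3 + 0.4700×21.6 = 187.8610 per 1,000.
The 2018 intake: 0.3000×15.5 + 0.2300×523.6 + 0.4700×16.9 = 133.0210 per 1,000.
Difference = 187.8610 − 133.0210 = 54.8400.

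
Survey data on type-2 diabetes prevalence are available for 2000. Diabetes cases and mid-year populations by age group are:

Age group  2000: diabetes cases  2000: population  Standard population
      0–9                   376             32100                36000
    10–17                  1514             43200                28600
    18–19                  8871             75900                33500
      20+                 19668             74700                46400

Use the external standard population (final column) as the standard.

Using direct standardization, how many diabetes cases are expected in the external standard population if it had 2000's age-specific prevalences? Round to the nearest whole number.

17556

Age-specific rates per 1000 for 2000: 11.713, 35.046, 116.877, 263.293.
Expected diabetes cases = Σ (standard pop × age-specific rate ÷ 1000)
= 36000×11.713/1000 + 28600×35.046/1000 + 33500×116.877/1000 + 46400×263.293/1000
= 421.68 + 1002.32 + 3915.40 + 12216.80 = 17556.20.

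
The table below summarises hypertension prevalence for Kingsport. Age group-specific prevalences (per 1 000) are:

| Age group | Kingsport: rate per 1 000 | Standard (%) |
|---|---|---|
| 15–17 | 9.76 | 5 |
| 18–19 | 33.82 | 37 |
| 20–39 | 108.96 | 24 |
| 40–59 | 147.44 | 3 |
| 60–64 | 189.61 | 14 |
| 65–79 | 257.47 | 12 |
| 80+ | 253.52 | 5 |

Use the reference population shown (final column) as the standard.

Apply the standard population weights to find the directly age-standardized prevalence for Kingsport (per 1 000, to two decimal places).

113.69

Standard weights: 0.05, 0.37, 0.24, 0.03, 0.14, 0.12, 0.05.
Standardized rate: 0.0500×9.76 + 0.3700×33.82 + 0.2400×108.96 + 0.0300×147.44 + 0.1400×189.61 + 0.1200×257.47 + 0.0500×253.52 = 113.6928 per 1 000.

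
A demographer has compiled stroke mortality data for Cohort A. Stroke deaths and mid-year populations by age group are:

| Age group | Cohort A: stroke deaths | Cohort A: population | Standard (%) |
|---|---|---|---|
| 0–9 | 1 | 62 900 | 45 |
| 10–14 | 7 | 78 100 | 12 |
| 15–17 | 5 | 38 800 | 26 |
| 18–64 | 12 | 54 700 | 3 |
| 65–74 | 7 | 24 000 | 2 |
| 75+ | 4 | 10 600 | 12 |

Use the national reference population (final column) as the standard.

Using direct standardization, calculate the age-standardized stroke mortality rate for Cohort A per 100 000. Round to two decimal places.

10.91

Age-specific rates per 100 000 for Cohort A: 1.59, 8.96, 12.89, 21.94, 29.17, 37.74.
Standard weights: 0.45, 0.12, 0.26, 0.03, 0.02, 0.12.
Standardized rate: 0.4500×1.59 + 0.1200×8.96 + 0.2600×12.89 + 0.0300×21.94 + 0.0200×29.17 + 0.1200×37.74 = 10.9113 per 100 000.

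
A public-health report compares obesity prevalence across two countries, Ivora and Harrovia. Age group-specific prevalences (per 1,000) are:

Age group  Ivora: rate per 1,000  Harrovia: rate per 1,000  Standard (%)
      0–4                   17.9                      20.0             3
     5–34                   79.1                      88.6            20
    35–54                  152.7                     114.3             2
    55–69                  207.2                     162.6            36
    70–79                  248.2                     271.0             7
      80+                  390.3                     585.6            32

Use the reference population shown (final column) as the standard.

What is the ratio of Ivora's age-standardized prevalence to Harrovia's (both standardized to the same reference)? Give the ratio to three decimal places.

Standard weights: 0.03, 0.20, 0.02, 0.36, 0.07, 0.32.
Ivora: 0.0300×17.9 + 0.2000×79.1 + 0.0200×152.7 + 0.3600×207.2 + 0.0700×248.2 + 0.3200×390.3 = 236.2730 per 1,000.
Harrovia: 0.0300×20.0 + 0.2000×88.6 + 0.0200×114.3 + 0.3600×162.6 + 0.0700×271.0 + 0.3200×585.6 = 285.5040 per 1,000.
Ratio = 236.2730 ÷ 285.5040 = 0.82756.

0.828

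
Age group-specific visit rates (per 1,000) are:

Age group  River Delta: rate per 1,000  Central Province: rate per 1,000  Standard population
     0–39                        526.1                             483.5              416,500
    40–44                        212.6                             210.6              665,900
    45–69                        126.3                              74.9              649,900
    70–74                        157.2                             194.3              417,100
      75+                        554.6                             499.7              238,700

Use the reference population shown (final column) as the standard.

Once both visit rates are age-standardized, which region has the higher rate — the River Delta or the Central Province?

Standard total = 2,388,100; weights = 0.1744, 0.2788, 0.2721, 0.1747, 0.1000.
The River Delta: 0.1744×526.1 + 0.2788×212.6 + 0.2721×126.3 + 0.1747×157.2 + 0.1000×554.6 = 268.2989 per 1,000.
The Central Province: 0.1744×483.5 + 0.2788×210.6 + 0.2721×74.9 + 0.1747×194.3 + 0.1000×499.7 = 247.3157 per 1,000.

River Delta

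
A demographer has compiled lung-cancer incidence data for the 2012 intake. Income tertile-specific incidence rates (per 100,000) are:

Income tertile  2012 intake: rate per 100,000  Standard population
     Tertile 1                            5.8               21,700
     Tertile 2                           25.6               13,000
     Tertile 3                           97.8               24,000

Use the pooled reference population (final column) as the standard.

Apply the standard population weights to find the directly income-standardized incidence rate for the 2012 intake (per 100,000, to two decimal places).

47.80

Standard total = 58,700; weights = 0.3697, 0.2215, 0.4089.
Standardized rate: 0.3697×5.8 + 0.2215×25.6 + 0.4089×97.8 = 47.8000 per 100,000.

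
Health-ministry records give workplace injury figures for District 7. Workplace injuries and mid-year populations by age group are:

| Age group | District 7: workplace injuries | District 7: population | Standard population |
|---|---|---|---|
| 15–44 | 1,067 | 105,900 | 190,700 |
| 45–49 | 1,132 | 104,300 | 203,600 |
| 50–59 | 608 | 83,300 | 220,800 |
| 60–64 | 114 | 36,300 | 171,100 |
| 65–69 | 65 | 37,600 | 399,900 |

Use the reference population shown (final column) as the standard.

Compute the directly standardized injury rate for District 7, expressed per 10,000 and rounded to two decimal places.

58.78

Age-specific rates per 10,000 for District 7: 100.76, 108.53, 72.99, 31.40, 17.29.
Standard total = 1,186,100; weights = 0.1608, 0.1717, 0.1862, 0.1443, 0.3372.
Standardized rate: 0.1608×100.76 + 0.1717×108.53 + 0.1862×72.99 + 0.1443×31.40 + 0.3372×17.29 = 58.7758 per 10,000.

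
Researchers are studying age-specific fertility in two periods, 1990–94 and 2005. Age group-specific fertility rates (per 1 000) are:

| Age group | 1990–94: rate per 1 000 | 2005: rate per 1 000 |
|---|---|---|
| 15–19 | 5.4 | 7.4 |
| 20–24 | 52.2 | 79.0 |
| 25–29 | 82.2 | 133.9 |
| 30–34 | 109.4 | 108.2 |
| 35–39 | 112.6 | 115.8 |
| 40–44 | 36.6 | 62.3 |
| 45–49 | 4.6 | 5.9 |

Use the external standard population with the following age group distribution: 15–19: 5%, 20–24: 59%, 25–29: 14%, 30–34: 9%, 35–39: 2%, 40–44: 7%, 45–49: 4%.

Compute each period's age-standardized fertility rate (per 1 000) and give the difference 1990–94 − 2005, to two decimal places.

Standard weights: 0.05, 0.59, 0.14, 0.09, 0.02, 0.07, 0.04.
1990–94: 0.0500×5.4 + 0.5900×52.2 + 0.1400×82.2 + 0.0900×109.4 + 0.0200×112.6 + 0.0700×36.6 + 0.0400×4.6 = 57.4200 per 1 000.
2005: 0.0500×7.4 + 0.5900×79.0 + 0.1400×133.9 + 0.0900×108.2 + 0.0200×115.8 + 0.0700×62.3 + 0.0400×5.9 = 82.3770 per 1 000.
Difference = 57.4200 − 82.3770 = -24.9570.

-24.96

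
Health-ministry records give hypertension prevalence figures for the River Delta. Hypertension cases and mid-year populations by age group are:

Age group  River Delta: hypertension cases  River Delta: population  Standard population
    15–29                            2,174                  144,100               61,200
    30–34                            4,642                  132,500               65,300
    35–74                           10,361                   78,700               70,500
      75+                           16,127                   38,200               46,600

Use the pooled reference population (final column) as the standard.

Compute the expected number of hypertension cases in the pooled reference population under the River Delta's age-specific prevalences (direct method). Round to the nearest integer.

Age-specific rates per 1,000 for the River Delta: 15.087, 35.034, 131.652, 422.173.
Expected hypertension cases = Σ (standard pop × age-specific rate ÷ 1,000)
= 61,200×15.087/1,000 + 65,300×35.034/1,000 + 70,500×131.652/1,000 + 46,600×422.173/1,000
= 923.31 + 2287.72 + 9281.45 + 19673.25 = 32165.73.

32166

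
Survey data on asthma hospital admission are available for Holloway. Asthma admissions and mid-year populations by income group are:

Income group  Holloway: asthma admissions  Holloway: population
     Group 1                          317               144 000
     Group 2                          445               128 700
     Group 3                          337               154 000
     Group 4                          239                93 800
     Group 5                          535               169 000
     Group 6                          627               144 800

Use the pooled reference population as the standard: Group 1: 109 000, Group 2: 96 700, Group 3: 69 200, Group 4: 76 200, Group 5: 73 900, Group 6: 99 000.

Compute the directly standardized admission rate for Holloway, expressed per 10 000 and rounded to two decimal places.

30.20

Income-specific rates per 10 000 for Holloway: 22.01, 34.58, 21.88, 25.48, 31.66, 43.30.
Standard total = 524 000; weights = 0.2080, 0.1845, 0.1321, 0.1454, 0.1410, 0.1889.
Standardized rate: 0.2080×22.01 + 0.1845×34.58 + 0.1321×21.88 + 0.1454×25.48 + 0.1410×31.66 + 0.1889×43.30 = 30.2007 per 10 000.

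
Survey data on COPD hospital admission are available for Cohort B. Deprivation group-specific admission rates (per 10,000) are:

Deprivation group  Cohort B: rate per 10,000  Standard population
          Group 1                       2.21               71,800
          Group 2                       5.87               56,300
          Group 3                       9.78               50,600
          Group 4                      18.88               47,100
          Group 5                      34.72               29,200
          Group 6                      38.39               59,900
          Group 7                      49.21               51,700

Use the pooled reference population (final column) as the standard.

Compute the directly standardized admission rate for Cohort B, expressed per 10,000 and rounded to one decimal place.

21.1

Standard total = 366,600; weights = 0.1959, 0.1536, 0.1380, 0.1285, 0.0797, 0.1634, 0.1410.
Standardized rate: 0.1959×2.21 + 0.1536×5.87 + 0.1380×9.78 + 0.1285×18.88 + 0.0797×34.72 + 0.1634×38.39 + 0.1410×49.21 = 21.0879 per 10,000.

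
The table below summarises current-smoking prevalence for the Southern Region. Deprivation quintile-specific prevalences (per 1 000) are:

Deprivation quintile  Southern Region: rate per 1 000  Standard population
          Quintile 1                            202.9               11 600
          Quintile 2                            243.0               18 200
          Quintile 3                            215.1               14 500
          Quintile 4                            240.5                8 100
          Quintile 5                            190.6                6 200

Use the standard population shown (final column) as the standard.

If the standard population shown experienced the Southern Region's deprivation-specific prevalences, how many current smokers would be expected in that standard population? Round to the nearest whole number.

Expected current smokers = Σ (standard pop × deprivation-specific rate ÷ 1 000)
= 11 600×202.9/1 000 + 18 200×243.0/1 000 + 14 500×215.1/1 000 + 8 100×240.5/1 000 + 6 200×190.6/1 000
= 2353.64 + 4422.60 + 3118.95 + 1948.05 + 1181.72 = 13024.96.

13025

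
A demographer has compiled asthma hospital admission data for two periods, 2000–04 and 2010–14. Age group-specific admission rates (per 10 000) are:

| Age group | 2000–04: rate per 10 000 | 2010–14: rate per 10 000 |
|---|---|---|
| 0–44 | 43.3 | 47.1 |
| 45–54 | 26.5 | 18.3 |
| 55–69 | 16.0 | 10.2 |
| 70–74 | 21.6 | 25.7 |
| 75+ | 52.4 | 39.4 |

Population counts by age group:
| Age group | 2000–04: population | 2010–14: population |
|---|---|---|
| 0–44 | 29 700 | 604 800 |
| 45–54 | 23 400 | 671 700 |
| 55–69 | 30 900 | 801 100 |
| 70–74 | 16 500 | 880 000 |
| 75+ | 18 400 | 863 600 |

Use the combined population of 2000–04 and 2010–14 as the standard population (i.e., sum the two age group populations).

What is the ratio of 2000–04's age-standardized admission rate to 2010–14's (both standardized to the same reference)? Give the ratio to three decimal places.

1.146

Combined standard total = 3 940 100; weights = 0.1610, 0.1764, 0.2112, 0.2275, 0.2239.
2000–04: 0.1610×43.3 + 0.1764×26.5 + 0.2112×16.0 + 0.2275×21.6 + 0.2239×52.4 = 31.6711 per 10 000.
2010–14: 0.1610×47.1 + 0.1764×18.3 + 0.2112×10.2 + 0.2275×25.7 + 0.2239×39.4 = 27.6345 per 10 000.
Ratio = 31.6711 ÷ 27.6345 = 1.14607.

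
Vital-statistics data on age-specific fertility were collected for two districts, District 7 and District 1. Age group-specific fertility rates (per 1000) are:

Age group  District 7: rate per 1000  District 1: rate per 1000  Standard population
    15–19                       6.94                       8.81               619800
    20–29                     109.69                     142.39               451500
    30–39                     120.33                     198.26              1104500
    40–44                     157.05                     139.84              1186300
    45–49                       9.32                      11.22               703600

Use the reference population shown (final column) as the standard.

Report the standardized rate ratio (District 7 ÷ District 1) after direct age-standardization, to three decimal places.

0.821

Standard total = 4065700; weights = 0.1524, 0.1111, 0.2717, 0.2918, 0.1731.
District 7: 0.1524×6.94 + 0.1111×109.69 + 0.2717×120.33 + 0.2918×157.05 + 0.1731×9.32 = 93.3657 per 1000.
District 1: 0.1524×8.81 + 0.1111×142.39 + 0.2717×198.26 + 0.2918×139.84 + 0.1731×11.22 = 113.7601 per 1000.
Ratio = 93.3657 ÷ 113.7601 = 0.82072.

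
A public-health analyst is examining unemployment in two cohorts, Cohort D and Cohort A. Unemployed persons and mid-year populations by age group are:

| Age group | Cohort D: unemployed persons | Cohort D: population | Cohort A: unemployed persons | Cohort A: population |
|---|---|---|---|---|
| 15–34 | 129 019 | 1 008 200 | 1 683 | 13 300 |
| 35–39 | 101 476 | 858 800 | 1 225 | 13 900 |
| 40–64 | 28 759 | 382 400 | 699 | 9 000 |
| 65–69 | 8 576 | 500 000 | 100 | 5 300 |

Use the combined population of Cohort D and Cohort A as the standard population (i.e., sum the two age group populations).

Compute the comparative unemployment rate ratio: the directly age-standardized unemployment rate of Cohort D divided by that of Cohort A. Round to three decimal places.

1.105

Age-specific rates per 1 000 for Cohort D: 127.970, 118.160, 75.207, 17.152.
For Cohort A: 126.541, 88.129, 77.667, 18.868.
Combined standard total = 2 790 900; weights = 0.3660, 0.3127, 0.1402, 0.1811.
Cohort D: 0.3660×127.970 + 0.3127×118.160 + 0.1402×75.207 + 0.1811×17.152 = 97.4389 per 1 000.
Cohort A: 0.3660×126.541 + 0.3127×88.129 + 0.1402×77.667 + 0.1811×18.868 = 88.1813 per 1 000.
Ratio = 97.4389 ÷ 88.1813 = 1.10498.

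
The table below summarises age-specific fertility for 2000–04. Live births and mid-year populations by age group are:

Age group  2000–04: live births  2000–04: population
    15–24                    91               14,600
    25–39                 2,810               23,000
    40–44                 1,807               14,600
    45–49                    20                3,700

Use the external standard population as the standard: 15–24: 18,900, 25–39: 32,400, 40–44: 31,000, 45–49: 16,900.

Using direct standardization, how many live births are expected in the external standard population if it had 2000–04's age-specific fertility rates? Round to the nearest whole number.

8004

Age-specific rates per 1,000 for 2000–04: 6.233, 122.174, 123.767, 5.405.
Expected live births = Σ (standard pop × age-specific rate ÷ 1,000)
= 18,900×6.233/1,000 + 32,400×122.174/1,000 + 31,000×123.767/1,000 + 16,900×5.405/1,000
= 117.80 + 3958.43 + 3836.78 + 91.35 = 8004.37.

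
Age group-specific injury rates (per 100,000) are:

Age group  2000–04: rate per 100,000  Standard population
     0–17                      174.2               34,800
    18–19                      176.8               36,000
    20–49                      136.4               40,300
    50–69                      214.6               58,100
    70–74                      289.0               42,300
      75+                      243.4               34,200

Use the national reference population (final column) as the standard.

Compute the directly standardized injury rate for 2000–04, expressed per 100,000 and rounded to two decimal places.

Standard total = 245,700; weights = 0.1416, 0.1465, 0.1640, 0.2365, 0.1722, 0.1392.
Standardized rate: 0.1416×174.2 + 0.1465×176.8 + 0.1640×136.4 + 0.2365×214.6 + 0.1722×289.0 + 0.1392×243.4 = 207.3306 per 100,000.

207.33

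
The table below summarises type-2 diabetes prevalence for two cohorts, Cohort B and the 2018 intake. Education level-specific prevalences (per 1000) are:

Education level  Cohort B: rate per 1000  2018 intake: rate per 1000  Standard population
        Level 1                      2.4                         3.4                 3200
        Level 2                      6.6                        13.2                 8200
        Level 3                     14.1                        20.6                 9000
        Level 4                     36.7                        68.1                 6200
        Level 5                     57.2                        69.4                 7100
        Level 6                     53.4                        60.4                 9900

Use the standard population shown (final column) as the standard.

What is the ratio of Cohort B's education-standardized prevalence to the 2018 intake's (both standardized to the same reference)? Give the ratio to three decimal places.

0.743

Standard total = 43600; weights = 0.0734, 0.1881, 0.2064, 0.1422, 0.1628, 0.2271.
Cohort B: 0.0734×2.4 + 0.1881×6.6 + 0.2064×14.1 + 0.1422×36.7 + 0.1628×57.2 + 0.2271×53.4 = 30.9867 per 1000.
The 2018 intake: 0.0734×3.4 + 0.1881×13.2 + 0.2064×20.6 + 0.1422×68.1 + 0.1628×69.4 + 0.2271×60.4 = 41.6844 per 1000.
Ratio = 30.9867 ÷ 41.6844 = 0.74336.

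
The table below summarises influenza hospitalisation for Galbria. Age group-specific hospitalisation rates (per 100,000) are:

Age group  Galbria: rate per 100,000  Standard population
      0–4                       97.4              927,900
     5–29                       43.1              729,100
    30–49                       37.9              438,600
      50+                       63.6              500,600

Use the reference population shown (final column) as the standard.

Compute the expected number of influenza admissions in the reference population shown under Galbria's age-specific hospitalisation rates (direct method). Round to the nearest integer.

1703

Expected influenza admissions = Σ (standard pop × age-specific rate ÷ 100,000)
= 927,900×97.4/100,000 + 729,100×43.1/100,000 + 438,600×37.9/100,000 + 500,600×63.6/100,000
= 903.77 + 314.24 + 166.23 + 318.38 = 1702.63.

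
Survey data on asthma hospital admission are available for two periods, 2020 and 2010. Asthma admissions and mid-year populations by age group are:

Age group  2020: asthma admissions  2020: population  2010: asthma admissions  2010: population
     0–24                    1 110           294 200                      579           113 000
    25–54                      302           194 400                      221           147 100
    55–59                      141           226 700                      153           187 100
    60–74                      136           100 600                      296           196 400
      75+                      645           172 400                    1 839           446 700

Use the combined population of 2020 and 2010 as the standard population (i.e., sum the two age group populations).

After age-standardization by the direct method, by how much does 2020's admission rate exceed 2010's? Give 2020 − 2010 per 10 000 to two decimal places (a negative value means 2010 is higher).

-4.29

Age-specific rates per 10 000 for 2020: 37.73, 15.53, 6.22, 13.52, 37.41.
For 2010: 51.24, 15.02, 8.18, 15.07, 41.17.
Combined standard total = 2 078 600; weights = 0.1959, 0.1643, 0.1991, 0.1429, 0.2978.
2020: 0.1959×37.73 + 0.1643×15.53 + 0.1991×6.22 + 0.1429×13.52 + 0.2978×37.41 = 24.2566 per 10 000.
2010: 0.1959×51.24 + 0.1643×15.02 + 0.1991×8.18 + 0.1429×15.07 + 0.2978×41.17 = 28.5493 per 10 000.
Difference = 24.2566 − 28.5493 = -4.2927.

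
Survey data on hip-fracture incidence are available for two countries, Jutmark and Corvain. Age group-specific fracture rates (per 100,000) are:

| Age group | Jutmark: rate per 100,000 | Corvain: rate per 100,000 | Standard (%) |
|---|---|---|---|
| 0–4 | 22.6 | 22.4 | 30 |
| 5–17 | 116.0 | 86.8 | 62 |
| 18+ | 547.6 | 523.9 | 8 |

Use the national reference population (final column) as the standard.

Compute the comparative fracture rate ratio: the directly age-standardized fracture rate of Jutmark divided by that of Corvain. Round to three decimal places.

1.196

Standard weights: 0.30, 0.62, 0.08.
Jutmark: 0.3000×22.6 + 0.6200×116.0 + 0.0800×547.6 = 122.5080 per 100,000.
Corvain: 0.3000×22.4 + 0.6200×86.8 + 0.0800×523.9 = 102.4480 per 100,000.
Ratio = 122.5080 ÷ 102.4480 = 1.19581.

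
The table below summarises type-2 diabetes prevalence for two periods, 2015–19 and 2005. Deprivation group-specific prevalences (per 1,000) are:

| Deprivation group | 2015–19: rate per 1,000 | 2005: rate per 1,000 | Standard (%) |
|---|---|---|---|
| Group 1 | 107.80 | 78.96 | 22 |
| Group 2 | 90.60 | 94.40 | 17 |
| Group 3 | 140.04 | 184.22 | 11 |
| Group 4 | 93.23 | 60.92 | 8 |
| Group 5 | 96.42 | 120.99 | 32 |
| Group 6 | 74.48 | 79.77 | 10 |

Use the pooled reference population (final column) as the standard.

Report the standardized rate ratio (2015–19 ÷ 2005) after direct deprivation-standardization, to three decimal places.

0.953

Standard weights: 0.22, 0.17, 0.11, 0.08, 0.32, 0.10.
2015–19: 0.2200×107.80 + 0.1700×90.60 + 0.1100×140.04 + 0.0800×93.23 + 0.3200×96.42 + 0.1000×74.48 = 100.2832 per 1,000.
2005: 0.2200×78.96 + 0.1700×94.40 + 0.1100×184.22 + 0.0800×60.92 + 0.3200×120.99 + 0.1000×79.77 = 105.2508 per 1,000.
Ratio = 100.2832 ÷ 105.2508 = 0.95280.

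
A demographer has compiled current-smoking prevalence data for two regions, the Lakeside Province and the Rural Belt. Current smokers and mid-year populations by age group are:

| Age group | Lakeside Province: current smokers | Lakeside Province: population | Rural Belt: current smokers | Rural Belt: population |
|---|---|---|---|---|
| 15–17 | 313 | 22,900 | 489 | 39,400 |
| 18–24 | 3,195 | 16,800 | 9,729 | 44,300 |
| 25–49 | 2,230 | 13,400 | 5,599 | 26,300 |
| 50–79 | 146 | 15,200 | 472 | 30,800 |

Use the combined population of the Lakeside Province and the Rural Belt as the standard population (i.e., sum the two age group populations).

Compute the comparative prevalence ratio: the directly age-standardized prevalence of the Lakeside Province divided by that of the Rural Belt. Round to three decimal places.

0.836

Age-specific rates per 1,000 for the Lakeside Province: 13.668, 190.179, 166.418, 9.605.
For the Rural Belt: 12.411, 219.616, 212.890, 15.325.
Combined standard total = 209,100; weights = 0.2979, 0.2922, 0.1899, 0.2200.
The Lakeside Province: 0.2979×13.668 + 0.2922×190.179 + 0.1899×166.418 + 0.2200×9.605 = 93.3528 per 1,000.
The Rural Belt: 0.2979×12.411 + 0.2922×219.616 + 0.1899×212.890 + 0.2200×15.325 = 111.6615 per 1,000.
Ratio = 93.3528 ÷ 111.6615 = 0.83603.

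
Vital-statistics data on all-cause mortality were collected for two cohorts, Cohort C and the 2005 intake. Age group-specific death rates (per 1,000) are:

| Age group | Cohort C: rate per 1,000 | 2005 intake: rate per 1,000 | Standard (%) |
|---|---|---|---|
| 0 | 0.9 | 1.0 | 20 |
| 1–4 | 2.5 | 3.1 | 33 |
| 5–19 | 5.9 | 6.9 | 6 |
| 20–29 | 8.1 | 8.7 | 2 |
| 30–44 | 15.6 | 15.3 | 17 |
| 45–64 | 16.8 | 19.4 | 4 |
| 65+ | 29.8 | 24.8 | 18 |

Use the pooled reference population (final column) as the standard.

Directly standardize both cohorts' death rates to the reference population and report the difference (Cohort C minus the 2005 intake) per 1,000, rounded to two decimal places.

Standard weights: 0.20, 0.33, 0.06, 0.02, 0.17, 0.04, 0.18.
Cohort C: 0.2000×0.9 + 0.3300×2.5 + 0.0600×5.9 + 0.0200×8.1 + 0.1700×15.6 + 0.0400×16.8 + 0.1800×29.8 = 10.2090 per 1,000.
The 2005 intake: 0.2000×1.0 + 0.3300×3.1 + 0.0600×6.9 + 0.0200×8.7 + 0.1700×15.3 + 0.0400×19.4 + 0.1800×24.8 = 9.6520 per 1,000.
Difference = 10.2090 − 9.6520 = 0.5570.

0.56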